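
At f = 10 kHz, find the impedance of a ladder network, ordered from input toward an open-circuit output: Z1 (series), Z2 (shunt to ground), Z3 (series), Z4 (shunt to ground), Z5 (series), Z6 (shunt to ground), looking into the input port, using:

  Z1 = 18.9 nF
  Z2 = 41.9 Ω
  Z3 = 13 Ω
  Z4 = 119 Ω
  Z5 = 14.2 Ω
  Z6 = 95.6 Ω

Step 1 — Angular frequency: ω = 2π·f = 2π·1e+04 = 6.283e+04 rad/s.
Step 2 — Component impedances:
  Z1: Z = 1/(jωC) = -j/(ω·C) = 0 - j842.1 Ω
  Z2: Z = R = 41.9 Ω
  Z3: Z = R = 13 Ω
  Z4: Z = R = 119 Ω
  Z5: Z = R = 14.2 Ω
  Z6: Z = R = 95.6 Ω
Step 3 — Ladder network (open output): work backward from the far end, alternating series and parallel combinations. Z_in = 26.23 - j842.1 Ω = 842.5∠-88.2° Ω.

Z = 26.23 - j842.1 Ω = 842.5∠-88.2° Ω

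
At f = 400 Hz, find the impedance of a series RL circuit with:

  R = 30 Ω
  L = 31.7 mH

Step 1 — Angular frequency: ω = 2π·f = 2π·400 = 2513 rad/s.
Step 2 — Component impedances:
  R: Z = R = 30 Ω
  L: Z = jωL = j·2513·0.0317 = 0 + j79.67 Ω
Step 3 — Series combination: Z_total = R + L = 30 + j79.67 Ω = 85.13∠69.4° Ω.

Z = 30 + j79.67 Ω = 85.13∠69.4° Ω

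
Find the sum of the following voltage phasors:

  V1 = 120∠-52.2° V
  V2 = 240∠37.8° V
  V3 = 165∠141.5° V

Step 1 — Convert each phasor to rectangular form:
  V1 = 120·(cos(-52.2°) + j·sin(-52.2°)) = 73.55 - j94.82 V
  V2 = 240·(cos(37.8°) + j·sin(37.8°)) = 189.6 + j147.1 V
  V3 = 165·(cos(141.5°) + j·sin(141.5°)) = -129.1 + j102.7 V
Step 2 — Sum components: V_total = 134.1 + j155 V.
Step 3 — Convert to polar: |V_total| = 204.9 V, ∠V_total = 49.1°.

V_total = 204.9∠49.1° V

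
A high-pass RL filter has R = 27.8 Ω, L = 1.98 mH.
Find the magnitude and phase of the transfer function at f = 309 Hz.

Step 1 — Angular frequency: ω = 2π·309 = 1942 rad/s.
Step 2 — Transfer function: H(jω) = jωL/(R + jωL).
Step 3 — Numerator jωL = j·3.844; denominator R + jωL = 27.8 + j3.844.
Step 4 — H = 0.01876 + j0.1357.
Step 5 — Magnitude: |H| = 0.137 (-17.3 dB); phase: φ = 82.1°.

|H| = 0.137 (-17.3 dB), φ = 82.1°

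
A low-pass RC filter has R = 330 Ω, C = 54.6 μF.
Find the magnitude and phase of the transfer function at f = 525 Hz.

Step 1 — Angular frequency: ω = 2π·525 = 3299 rad/s.
Step 2 — Transfer function: H(jω) = 1/(1 + jωRC).
Step 3 — Denominator: 1 + jωRC = 1 + j·3299·330·5.46e-05 = 1 + j59.44.
Step 4 — H = 0.000283 - j0.01682.
Step 5 — Magnitude: |H| = 0.01682 (-35.5 dB); phase: φ = -89.0°.

|H| = 0.01682 (-35.5 dB), φ = -89.0°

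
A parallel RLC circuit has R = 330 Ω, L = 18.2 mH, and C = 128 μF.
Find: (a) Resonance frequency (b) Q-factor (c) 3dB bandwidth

Step 1 — Resonance: ω₀ = 1/√(LC) = 1/√(0.0182·0.000128) = 655.2 rad/s.
Step 2 — f₀ = ω₀/(2π) = 104.3 Hz.
Step 3 — Parallel Q: Q = R/(ω₀L) = 330/(655.2·0.0182) = 27.67.
Step 4 — Bandwidth: Δω = ω₀/Q = 23.67 rad/s; BW = Δω/(2π) = 3.768 Hz.

(a) f₀ = 104.3 Hz  (b) Q = 27.67  (c) BW = 3.768 Hz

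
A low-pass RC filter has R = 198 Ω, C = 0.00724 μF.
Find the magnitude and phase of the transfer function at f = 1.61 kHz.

Step 1 — Angular frequency: ω = 2π·1610 = 1.012e+04 rad/s.
Step 2 — Transfer function: H(jω) = 1/(1 + jωRC).
Step 3 — Denominator: 1 + jωRC = 1 + j·1.012e+04·198·7.24e-09 = 1 + j0.0145.
Step 4 — H = 0.9998 - j0.0145.
Step 5 — Magnitude: |H| = 0.9999 (-0.0 dB); phase: φ = -0.8°.

|H| = 0.9999 (-0.0 dB), φ = -0.8°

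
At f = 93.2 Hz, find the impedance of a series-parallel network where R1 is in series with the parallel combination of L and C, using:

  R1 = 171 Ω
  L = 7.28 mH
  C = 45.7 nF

Step 1 — Angular frequency: ω = 2π·f = 2π·93.2 = 585.6 rad/s.
Step 2 — Component impedances:
  R1: Z = R = 171 Ω
  L: Z = jωL = j·585.6·0.00728 = 0 + j4.263 Ω
  C: Z = 1/(jωC) = -j/(ω·C) = 0 - j3.737e+04 Ω
Step 3 — Parallel branch: L || C = 1/(1/L + 1/C) = 0 + j4.264 Ω.
Step 4 — Series with R1: Z_total = R1 + (L || C) = 171 + j4.264 Ω = 171.1∠1.4° Ω.

Z = 171 + j4.264 Ω = 171.1∠1.4° Ω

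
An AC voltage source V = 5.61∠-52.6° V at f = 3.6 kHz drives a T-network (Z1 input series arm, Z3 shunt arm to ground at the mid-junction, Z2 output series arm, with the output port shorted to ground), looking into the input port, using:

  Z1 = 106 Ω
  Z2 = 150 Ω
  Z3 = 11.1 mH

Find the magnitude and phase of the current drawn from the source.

Step 1 — Angular frequency: ω = 2π·f = 2π·3600 = 2.262e+04 rad/s.
Step 2 — Component impedances:
  Z1: Z = R = 106 Ω
  Z2: Z = R = 150 Ω
  Z3: Z = jωL = j·2.262e+04·0.0111 = 0 + j251.1 Ω
Step 3 — With the output port shorted to ground, the output series arm Z2 runs from the junction to ground; the shunt arm Z3 also runs from the junction to ground. They appear in parallel: Z3 || Z2 = 110.5 + j66.04 Ω.
Step 4 — Series with input arm Z1: Z_in = Z1 + (Z3 || Z2) = 216.5 + j66.04 Ω = 226.4∠17.0° Ω.
Step 5 — Source phasor: V = 5.61∠-52.6° V = 3.407 - j4.457 V.
Step 6 — Ohm's law: I = V / Z_total = (3.407 - j4.457) / (216.5 + j66.04) = 0.008654 - j0.02322 A.
Step 7 — Convert to polar: |I| = 0.02478 A, ∠I = -69.6°.

I = 0.02478∠-69.6° A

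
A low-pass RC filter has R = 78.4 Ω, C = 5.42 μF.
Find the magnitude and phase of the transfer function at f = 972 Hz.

Step 1 — Angular frequency: ω = 2π·972 = 6107 rad/s.
Step 2 — Transfer function: H(jω) = 1/(1 + jωRC).
Step 3 — Denominator: 1 + jωRC = 1 + j·6107·78.4·5.42e-06 = 1 + j2.595.
Step 4 — H = 0.1293 - j0.3355.
Step 5 — Magnitude: |H| = 0.3596 (-8.9 dB); phase: φ = -68.9°.

|H| = 0.3596 (-8.9 dB), φ = -68.9°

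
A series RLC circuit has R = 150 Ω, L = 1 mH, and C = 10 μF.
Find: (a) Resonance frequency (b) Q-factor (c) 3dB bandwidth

Step 1 — Resonance condition Im(Z)=0 gives ω₀ = 1/√(LC).
Step 2 — ω₀ = 1/√(0.001·1e-05) = 1e+04 rad/s.
Step 3 — f₀ = ω₀/(2π) = 1592 Hz.
Step 4 — Series Q: Q = ω₀L/R = 1e+04·0.001/150 = 0.06667.
Step 5 — 3dB bandwidth: Δω = ω₀/Q = 1.5e+05 rad/s; BW = Δω/(2π) = 2.387e+04 Hz.

(a) f₀ = 1592 Hz  (b) Q = 0.06667  (c) BW = 2.387e+04 Hz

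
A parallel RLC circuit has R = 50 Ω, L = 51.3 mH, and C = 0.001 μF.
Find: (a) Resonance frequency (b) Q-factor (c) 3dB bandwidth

Step 1 — Resonance: ω₀ = 1/√(LC) = 1/√(0.0513·1e-09) = 1.396e+05 rad/s.
Step 2 — f₀ = ω₀/(2π) = 2.222e+04 Hz.
Step 3 — Parallel Q: Q = R/(ω₀L) = 50/(1.396e+05·0.0513) = 0.006981.
Step 4 — Bandwidth: Δω = ω₀/Q = 2e+07 rad/s; BW = Δω/(2π) = 3.183e+06 Hz.

(a) f₀ = 2.222e+04 Hz  (b) Q = 0.006981  (c) BW = 3.183e+06 Hz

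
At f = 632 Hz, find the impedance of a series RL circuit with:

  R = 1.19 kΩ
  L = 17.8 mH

Step 1 — Angular frequency: ω = 2π·f = 2π·632 = 3971 rad/s.
Step 2 — Component impedances:
  R: Z = R = 1190 Ω
  L: Z = jωL = j·3971·0.0178 = 0 + j70.68 Ω
Step 3 — Series combination: Z_total = R + L = 1190 + j70.68 Ω = 1192∠3.4° Ω.

Z = 1190 + j70.68 Ω = 1192∠3.4° Ω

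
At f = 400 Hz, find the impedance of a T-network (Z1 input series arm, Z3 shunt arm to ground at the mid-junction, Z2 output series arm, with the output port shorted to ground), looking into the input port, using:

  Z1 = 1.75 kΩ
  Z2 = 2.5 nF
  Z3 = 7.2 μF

Step 1 — Angular frequency: ω = 2π·f = 2π·400 = 2513 rad/s.
Step 2 — Component impedances:
  Z1: Z = R = 1750 Ω
  Z2: Z = 1/(jωC) = -j/(ω·C) = 0 - j1.592e+05 Ω
  Z3: Z = 1/(jωC) = -j/(ω·C) = 0 - j55.26 Ω
Step 3 — With the output port shorted to ground, the output series arm Z2 runs from the junction to ground; the shunt arm Z3 also runs from the junction to ground. They appear in parallel: Z3 || Z2 = 0 - j55.24 Ω.
Step 4 — Series with input arm Z1: Z_in = Z1 + (Z3 || Z2) = 1750 - j55.24 Ω = 1751∠-1.8° Ω.

Z = 1750 - j55.24 Ω = 1751∠-1.8° Ω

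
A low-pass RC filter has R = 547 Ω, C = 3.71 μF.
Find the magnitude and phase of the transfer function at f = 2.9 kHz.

Step 1 — Angular frequency: ω = 2π·2900 = 1.822e+04 rad/s.
Step 2 — Transfer function: H(jω) = 1/(1 + jωRC).
Step 3 — Denominator: 1 + jωRC = 1 + j·1.822e+04·547·3.71e-06 = 1 + j36.98.
Step 4 — H = 0.0007308 - j0.02702.
Step 5 — Magnitude: |H| = 0.02703 (-31.4 dB); phase: φ = -88.5°.

|H| = 0.02703 (-31.4 dB), φ = -88.5°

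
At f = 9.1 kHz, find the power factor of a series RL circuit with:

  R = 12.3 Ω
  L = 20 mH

Step 1 — Angular frequency: ω = 2π·f = 2π·9100 = 5.718e+04 rad/s.
Step 2 — Component impedances:
  R: Z = R = 12.3 Ω
  L: Z = jωL = j·5.718e+04·0.02 = 0 + j1144 Ω
Step 3 — Series combination: Z_total = R + L = 12.3 + j1144 Ω = 1144∠89.4° Ω.
Step 4 — Power factor: PF = cos(φ) = Re(Z)/|Z| = 12.3/1143.6 = 0.01076.
Step 5 — Type: Im(Z) = 1144 ⇒ lagging (phase φ = 89.4°).

PF = 0.01076 (lagging, φ = 89.4°)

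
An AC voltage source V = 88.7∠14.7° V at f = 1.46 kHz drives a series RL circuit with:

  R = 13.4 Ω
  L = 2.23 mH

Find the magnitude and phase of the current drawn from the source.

Step 1 — Angular frequency: ω = 2π·f = 2π·1460 = 9173 rad/s.
Step 2 — Component impedances:
  R: Z = R = 13.4 Ω
  L: Z = jωL = j·9173·0.00223 = 0 + j20.46 Ω
Step 3 — Series combination: Z_total = R + L = 13.4 + j20.46 Ω = 24.45∠56.8° Ω.
Step 4 — Source phasor: V = 88.7∠14.7° V = 85.8 + j22.51 V.
Step 5 — Ohm's law: I = V / Z_total = (85.8 + j22.51) / (13.4 + j20.46) = 2.692 - j2.43 A.
Step 6 — Convert to polar: |I| = 3.627 A, ∠I = -42.1°.

I = 3.627∠-42.1° A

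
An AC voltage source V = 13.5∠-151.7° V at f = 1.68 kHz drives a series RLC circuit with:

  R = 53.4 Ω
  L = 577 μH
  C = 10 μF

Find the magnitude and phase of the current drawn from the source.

Step 1 — Angular frequency: ω = 2π·f = 2π·1680 = 1.056e+04 rad/s.
Step 2 — Component impedances:
  R: Z = R = 53.4 Ω
  L: Z = jωL = j·1.056e+04·0.000577 = 0 + j6.091 Ω
  C: Z = 1/(jωC) = -j/(ω·C) = 0 - j9.474 Ω
Step 3 — Series combination: Z_total = R + L + C = 53.4 - j3.383 Ω = 53.51∠-3.6° Ω.
Step 4 — Source phasor: V = 13.5∠-151.7° V = -11.89 - j6.4 V.
Step 5 — Ohm's law: I = V / Z_total = (-11.89 - j6.4) / (53.4 - j3.383) = -0.2141 - j0.1334 A.
Step 6 — Convert to polar: |I| = 0.2523 A, ∠I = -148.1°.

I = 0.2523∠-148.1° A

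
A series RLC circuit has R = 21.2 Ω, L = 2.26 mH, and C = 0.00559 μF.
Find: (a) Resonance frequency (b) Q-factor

Step 1 — Resonance condition Im(Z)=0 gives ω₀ = 1/√(LC).
Step 2 — ω₀ = 1/√(0.00226·5.59e-09) = 2.813e+05 rad/s.
Step 3 — f₀ = ω₀/(2π) = 4.478e+04 Hz.
Step 4 — Series Q: Q = ω₀L/R = 2.813e+05·0.00226/21.2 = 29.99.

(a) f₀ = 4.478e+04 Hz  (b) Q = 29.99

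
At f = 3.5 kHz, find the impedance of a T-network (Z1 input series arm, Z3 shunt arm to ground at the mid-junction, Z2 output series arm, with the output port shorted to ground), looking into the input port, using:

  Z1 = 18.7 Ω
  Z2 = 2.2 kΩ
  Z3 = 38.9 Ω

Step 1 — Angular frequency: ω = 2π·f = 2π·3500 = 2.199e+04 rad/s.
Step 2 — Component impedances:
  Z1: Z = R = 18.7 Ω
  Z2: Z = R = 2200 Ω
  Z3: Z = R = 38.9 Ω
Step 3 — With the output port shorted to ground, the output series arm Z2 runs from the junction to ground; the shunt arm Z3 also runs from the junction to ground. They appear in parallel: Z3 || Z2 = 38.22 Ω.
Step 4 — Series with input arm Z1: Z_in = Z1 + (Z3 || Z2) = 56.92 Ω = 56.92∠0.0° Ω.

Z = 56.92 Ω = 56.92∠0.0° Ω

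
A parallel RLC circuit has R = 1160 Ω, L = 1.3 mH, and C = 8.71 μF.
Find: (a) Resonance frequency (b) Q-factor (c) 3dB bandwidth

Step 1 — Resonance: ω₀ = 1/√(LC) = 1/√(0.0013·8.71e-06) = 9398 rad/s.
Step 2 — f₀ = ω₀/(2π) = 1496 Hz.
Step 3 — Parallel Q: Q = R/(ω₀L) = 1160/(9398·0.0013) = 94.95.
Step 4 — Bandwidth: Δω = ω₀/Q = 98.97 rad/s; BW = Δω/(2π) = 15.75 Hz.

(a) f₀ = 1496 Hz  (b) Q = 94.95  (c) BW = 15.75 Hz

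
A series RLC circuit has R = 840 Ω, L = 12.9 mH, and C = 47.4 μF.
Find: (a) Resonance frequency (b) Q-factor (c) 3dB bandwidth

Step 1 — Resonance: ω₀ = 1/√(LC) = 1/√(0.0129·4.74e-05) = 1279 rad/s.
Step 2 — f₀ = ω₀/(2π) = 203.5 Hz.
Step 3 — Series Q: Q = ω₀L/R = 1279·0.0129/840 = 0.01964.
Step 4 — Bandwidth: Δω = ω₀/Q = 6.512e+04 rad/s; BW = Δω/(2π) = 1.036e+04 Hz.

(a) f₀ = 203.5 Hz  (b) Q = 0.01964  (c) BW = 1.036e+04 Hz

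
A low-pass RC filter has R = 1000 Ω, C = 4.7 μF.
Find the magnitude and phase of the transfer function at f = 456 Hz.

Step 1 — Angular frequency: ω = 2π·456 = 2865 rad/s.
Step 2 — Transfer function: H(jω) = 1/(1 + jωRC).
Step 3 — Denominator: 1 + jωRC = 1 + j·2865·1000·4.7e-06 = 1 + j13.47.
Step 4 — H = 0.005484 - j0.07385.
Step 5 — Magnitude: |H| = 0.07406 (-22.6 dB); phase: φ = -85.8°.

|H| = 0.07406 (-22.6 dB), φ = -85.8°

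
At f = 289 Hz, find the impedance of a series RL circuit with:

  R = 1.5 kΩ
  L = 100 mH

Step 1 — Angular frequency: ω = 2π·f = 2π·289 = 1816 rad/s.
Step 2 — Component impedances:
  R: Z = R = 1500 Ω
  L: Z = jωL = j·1816·0.1 = 0 + j181.6 Ω
Step 3 — Series combination: Z_total = R + L = 1500 + j181.6 Ω = 1511∠6.9° Ω.

Z = 1500 + j181.6 Ω = 1511∠6.9° Ω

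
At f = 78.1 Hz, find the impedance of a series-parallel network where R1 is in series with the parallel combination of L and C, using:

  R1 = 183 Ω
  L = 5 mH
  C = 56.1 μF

Step 1 — Angular frequency: ω = 2π·f = 2π·78.1 = 490.7 rad/s.
Step 2 — Component impedances:
  R1: Z = R = 183 Ω
  L: Z = jωL = j·490.7·0.005 = 0 + j2.454 Ω
  C: Z = 1/(jωC) = -j/(ω·C) = 0 - j36.33 Ω
Step 3 — Parallel branch: L || C = 1/(1/L + 1/C) = 0 + j2.631 Ω.
Step 4 — Series with R1: Z_total = R1 + (L || C) = 183 + j2.631 Ω = 183∠0.8° Ω.

Z = 183 + j2.631 Ω = 183∠0.8° Ω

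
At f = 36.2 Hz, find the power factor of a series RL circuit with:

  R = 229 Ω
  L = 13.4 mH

Step 1 — Angular frequency: ω = 2π·f = 2π·36.2 = 227.5 rad/s.
Step 2 — Component impedances:
  R: Z = R = 229 Ω
  L: Z = jωL = j·227.5·0.0134 = 0 + j3.048 Ω
Step 3 — Series combination: Z_total = R + L = 229 + j3.048 Ω = 229∠0.8° Ω.
Step 4 — Power factor: PF = cos(φ) = Re(Z)/|Z| = 229/229.02 = 0.9999.
Step 5 — Type: Im(Z) = 3.048 ⇒ lagging (phase φ = 0.8°).

PF = 0.9999 (lagging, φ = 0.8°)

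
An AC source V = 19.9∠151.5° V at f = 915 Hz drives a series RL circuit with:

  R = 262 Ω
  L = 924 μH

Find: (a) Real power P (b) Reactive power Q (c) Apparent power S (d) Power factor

Step 1 — Angular frequency: ω = 2π·f = 2π·915 = 5749 rad/s.
Step 2 — Component impedances:
  R: Z = R = 262 Ω
  L: Z = jωL = j·5749·0.000924 = 0 + j5.312 Ω
Step 3 — Series combination: Z_total = R + L = 262 + j5.312 Ω = 262.1∠1.2° Ω.
Step 4 — Source phasor: V = 19.9∠151.5° V = -17.49 + j9.495 V.
Step 5 — Current: I = V / Z = -0.06599 + j0.03758 A = 0.07594∠150.3° A.
Step 6 — Complex power: S = V·I* = 1.511 + j0.03063 VA.
Step 7 — Real power: P = Re(S) = 1.511 W.
Step 8 — Reactive power: Q = Im(S) = 0.03063 VAR.
Step 9 — Apparent power: |S| = 1.511 VA.
Step 10 — Power factor: PF = P/|S| = 0.9998 (lagging).

(a) P = 1.511 W  (b) Q = 0.03063 VAR  (c) S = 1.511 VA  (d) PF = 0.9998 (lagging)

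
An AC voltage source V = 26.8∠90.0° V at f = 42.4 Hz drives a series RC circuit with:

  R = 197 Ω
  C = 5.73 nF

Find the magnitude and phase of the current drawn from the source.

Step 1 — Angular frequency: ω = 2π·f = 2π·42.4 = 266.4 rad/s.
Step 2 — Component impedances:
  R: Z = R = 197 Ω
  C: Z = 1/(jωC) = -j/(ω·C) = 0 - j6.551e+05 Ω
Step 3 — Series combination: Z_total = R + C = 197 - j6.551e+05 Ω = 6.551e+05∠-90.0° Ω.
Step 4 — Source phasor: V = 26.8∠90.0° V = 0 + j26.8 V.
Step 5 — Ohm's law: I = V / Z_total = (0 + j26.8) / (197 - j6.551e+05) = -4.091e-05 + j1.23e-08 A.
Step 6 — Convert to polar: |I| = 4.091e-05 A, ∠I = 180.0°.

I = 4.091e-05∠180.0° A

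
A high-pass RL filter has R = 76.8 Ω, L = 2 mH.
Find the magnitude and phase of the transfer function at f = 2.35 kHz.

Step 1 — Angular frequency: ω = 2π·2350 = 1.477e+04 rad/s.
Step 2 — Transfer function: H(jω) = jωL/(R + jωL).
Step 3 — Numerator jωL = j·29.53; denominator R + jωL = 76.8 + j29.53.
Step 4 — H = 0.1288 + j0.335.
Step 5 — Magnitude: |H| = 0.3589 (-8.9 dB); phase: φ = 69.0°.

|H| = 0.3589 (-8.9 dB), φ = 69.0°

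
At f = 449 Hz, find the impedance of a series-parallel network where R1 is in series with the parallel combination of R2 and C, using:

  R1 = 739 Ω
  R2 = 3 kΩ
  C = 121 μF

Step 1 — Angular frequency: ω = 2π·f = 2π·449 = 2821 rad/s.
Step 2 — Component impedances:
  R1: Z = R = 739 Ω
  R2: Z = R = 3000 Ω
  C: Z = 1/(jωC) = -j/(ω·C) = 0 - j2.929 Ω
Step 3 — Parallel branch: R2 || C = 1/(1/R2 + 1/C) = 0.002861 - j2.929 Ω.
Step 4 — Series with R1: Z_total = R1 + (R2 || C) = 739 - j2.929 Ω = 739∠-0.2° Ω.

Z = 739 - j2.929 Ω = 739∠-0.2° Ω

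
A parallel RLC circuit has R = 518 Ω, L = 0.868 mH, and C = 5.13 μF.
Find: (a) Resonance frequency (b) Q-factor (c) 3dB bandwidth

Step 1 — Resonance: ω₀ = 1/√(LC) = 1/√(0.000868·5.13e-06) = 1.499e+04 rad/s.
Step 2 — f₀ = ω₀/(2π) = 2385 Hz.
Step 3 — Parallel Q: Q = R/(ω₀L) = 518/(1.499e+04·0.000868) = 39.82.
Step 4 — Bandwidth: Δω = ω₀/Q = 376.3 rad/s; BW = Δω/(2π) = 59.89 Hz.

(a) f₀ = 2385 Hz  (b) Q = 39.82  (c) BW = 59.89 Hz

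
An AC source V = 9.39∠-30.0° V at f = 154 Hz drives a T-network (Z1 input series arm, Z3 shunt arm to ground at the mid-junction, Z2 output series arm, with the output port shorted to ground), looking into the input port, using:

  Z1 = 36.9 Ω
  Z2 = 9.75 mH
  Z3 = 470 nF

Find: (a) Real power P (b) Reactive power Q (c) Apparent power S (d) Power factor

Step 1 — Angular frequency: ω = 2π·f = 2π·154 = 967.6 rad/s.
Step 2 — Component impedances:
  Z1: Z = R = 36.9 Ω
  Z2: Z = jωL = j·967.6·0.00975 = 0 + j9.434 Ω
  Z3: Z = 1/(jωC) = -j/(ω·C) = 0 - j2199 Ω
Step 3 — With the output port shorted to ground, the output series arm Z2 runs from the junction to ground; the shunt arm Z3 also runs from the junction to ground. They appear in parallel: Z3 || Z2 = 0 + j9.475 Ω.
Step 4 — Series with input arm Z1: Z_in = Z1 + (Z3 || Z2) = 36.9 + j9.475 Ω = 38.1∠14.4° Ω.
Step 5 — Source phasor: V = 9.39∠-30.0° V = 8.132 - j4.695 V.
Step 6 — Current: I = V / Z = 0.1761 - j0.1725 A = 0.2465∠-44.4° A.
Step 7 — Complex power: S = V·I* = 2.242 + j0.5756 VA.
Step 8 — Real power: P = Re(S) = 2.242 W.
Step 9 — Reactive power: Q = Im(S) = 0.5756 VAR.
Step 10 — Apparent power: |S| = 2.314 VA.
Step 11 — Power factor: PF = P/|S| = 0.9686 (lagging).

(a) P = 2.242 W  (b) Q = 0.5756 VAR  (c) S = 2.314 VA  (d) PF = 0.9686 (lagging)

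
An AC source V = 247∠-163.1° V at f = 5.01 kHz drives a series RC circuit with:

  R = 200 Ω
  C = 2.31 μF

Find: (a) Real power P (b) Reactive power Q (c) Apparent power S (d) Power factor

Step 1 — Angular frequency: ω = 2π·f = 2π·5010 = 3.148e+04 rad/s.
Step 2 — Component impedances:
  R: Z = R = 200 Ω
  C: Z = 1/(jωC) = -j/(ω·C) = 0 - j13.75 Ω
Step 3 — Series combination: Z_total = R + C = 200 - j13.75 Ω = 200.5∠-3.9° Ω.
Step 4 — Source phasor: V = 247∠-163.1° V = -236.3 - j71.8 V.
Step 5 — Current: I = V / Z = -1.152 - j0.4382 A = 1.232∠-159.2° A.
Step 6 — Complex power: S = V·I* = 303.6 - j20.88 VA.
Step 7 — Real power: P = Re(S) = 303.6 W.
Step 8 — Reactive power: Q = Im(S) = -20.88 VAR.
Step 9 — Apparent power: |S| = 304.3 VA.
Step 10 — Power factor: PF = P/|S| = 0.9976 (leading).

(a) P = 303.6 W  (b) Q = -20.88 VAR  (c) S = 304.3 VA  (d) PF = 0.9976 (leading)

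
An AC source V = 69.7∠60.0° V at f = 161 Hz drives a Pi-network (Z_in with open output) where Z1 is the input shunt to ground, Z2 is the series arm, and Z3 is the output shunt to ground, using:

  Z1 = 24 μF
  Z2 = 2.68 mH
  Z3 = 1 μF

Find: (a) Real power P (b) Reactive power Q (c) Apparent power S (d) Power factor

Step 1 — Angular frequency: ω = 2π·f = 2π·161 = 1012 rad/s.
Step 2 — Component impedances:
  Z1: Z = 1/(jωC) = -j/(ω·C) = 0 - j41.19 Ω
  Z2: Z = jωL = j·1012·0.00268 = 0 + j2.711 Ω
  Z3: Z = 1/(jωC) = -j/(ω·C) = 0 - j988.5 Ω
Step 3 — With open output, the series arm Z2 and the output shunt Z3 appear in series to ground: Z2 + Z3 = 0 - j985.8 Ω.
Step 4 — Parallel with input shunt Z1: Z_in = Z1 || (Z2 + Z3) = 0 - j39.54 Ω = 39.54∠-90.0° Ω.
Step 5 — Source phasor: V = 69.7∠60.0° V = 34.85 + j60.36 V.
Step 6 — Current: I = V / Z = -1.527 + j0.8814 A = 1.763∠150.0° A.
Step 7 — Complex power: S = V·I* = 0 - j122.9 VA.
Step 8 — Real power: P = Re(S) = 0 W.
Step 9 — Reactive power: Q = Im(S) = -122.9 VAR.
Step 10 — Apparent power: |S| = 122.9 VA.
Step 11 — Power factor: PF = P/|S| = 0 (leading).

(a) P = 0 W  (b) Q = -122.9 VAR  (c) S = 122.9 VA  (d) PF = 0 (leading)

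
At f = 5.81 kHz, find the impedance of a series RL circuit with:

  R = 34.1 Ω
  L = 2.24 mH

Step 1 — Angular frequency: ω = 2π·f = 2π·5810 = 3.651e+04 rad/s.
Step 2 — Component impedances:
  R: Z = R = 34.1 Ω
  L: Z = jωL = j·3.651e+04·0.00224 = 0 + j81.77 Ω
Step 3 — Series combination: Z_total = R + L = 34.1 + j81.77 Ω = 88.6∠67.4° Ω.

Z = 34.1 + j81.77 Ω = 88.6∠67.4° Ω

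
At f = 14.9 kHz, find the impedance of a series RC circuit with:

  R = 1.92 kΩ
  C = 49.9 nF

Step 1 — Angular frequency: ω = 2π·f = 2π·1.49e+04 = 9.362e+04 rad/s.
Step 2 — Component impedances:
  R: Z = R = 1920 Ω
  C: Z = 1/(jωC) = -j/(ω·C) = 0 - j214.1 Ω
Step 3 — Series combination: Z_total = R + C = 1920 - j214.1 Ω = 1932∠-6.4° Ω.

Z = 1920 - j214.1 Ω = 1932∠-6.4° Ω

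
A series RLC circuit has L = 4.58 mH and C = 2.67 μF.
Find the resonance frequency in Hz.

Step 1 — Resonance condition Im(Z)=0 gives ω₀ = 1/√(LC).
Step 2 — ω₀ = 1/√(0.00458·2.67e-06) = 9043 rad/s.
Step 3 — f₀ = ω₀/(2π) = 1439 Hz.

f₀ = 1439 Hz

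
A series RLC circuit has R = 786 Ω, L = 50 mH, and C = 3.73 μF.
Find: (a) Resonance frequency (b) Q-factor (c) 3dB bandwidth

Step 1 — Resonance: ω₀ = 1/√(LC) = 1/√(0.05·3.73e-06) = 2316 rad/s.
Step 2 — f₀ = ω₀/(2π) = 368.5 Hz.
Step 3 — Series Q: Q = ω₀L/R = 2316·0.05/786 = 0.1473.
Step 4 — Bandwidth: Δω = ω₀/Q = 1.572e+04 rad/s; BW = Δω/(2π) = 2502 Hz.

(a) f₀ = 368.5 Hz  (b) Q = 0.1473  (c) BW = 2502 Hz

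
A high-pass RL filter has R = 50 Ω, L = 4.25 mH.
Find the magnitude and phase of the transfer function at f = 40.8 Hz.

Step 1 — Angular frequency: ω = 2π·40.8 = 256.4 rad/s.
Step 2 — Transfer function: H(jω) = jωL/(R + jωL).
Step 3 — Numerator jωL = j·1.09; denominator R + jωL = 50 + j1.09.
Step 4 — H = 0.0004746 + j0.02178.
Step 5 — Magnitude: |H| = 0.02178 (-33.2 dB); phase: φ = 88.8°.

|H| = 0.02178 (-33.2 dB), φ = 88.8°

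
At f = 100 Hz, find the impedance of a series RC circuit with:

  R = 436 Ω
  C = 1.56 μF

Step 1 — Angular frequency: ω = 2π·f = 2π·100 = 628.3 rad/s.
Step 2 — Component impedances:
  R: Z = R = 436 Ω
  C: Z = 1/(jωC) = -j/(ω·C) = 0 - j1020 Ω
Step 3 — Series combination: Z_total = R + C = 436 - j1020 Ω = 1109∠-66.9° Ω.

Z = 436 - j1020 Ω = 1109∠-66.9° Ω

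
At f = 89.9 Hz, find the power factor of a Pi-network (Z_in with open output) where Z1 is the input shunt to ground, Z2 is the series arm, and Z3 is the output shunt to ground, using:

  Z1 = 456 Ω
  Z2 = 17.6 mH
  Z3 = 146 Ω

Step 1 — Angular frequency: ω = 2π·f = 2π·89.9 = 564.9 rad/s.
Step 2 — Component impedances:
  Z1: Z = R = 456 Ω
  Z2: Z = jωL = j·564.9·0.0176 = 0 + j9.942 Ω
  Z3: Z = R = 146 Ω
Step 3 — With open output, the series arm Z2 and the output shunt Z3 appear in series to ground: Z2 + Z3 = 146 + j9.942 Ω.
Step 4 — Parallel with input shunt Z1: Z_in = Z1 || (Z2 + Z3) = 110.7 + j5.703 Ω = 110.8∠2.9° Ω.
Step 5 — Power factor: PF = cos(φ) = Re(Z)/|Z| = 110.69/110.83 = 0.9987.
Step 6 — Type: Im(Z) = 5.703 ⇒ lagging (phase φ = 2.9°).

PF = 0.9987 (lagging, φ = 2.9°)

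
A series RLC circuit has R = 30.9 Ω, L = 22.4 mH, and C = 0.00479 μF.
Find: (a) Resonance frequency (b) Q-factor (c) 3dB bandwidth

Step 1 — Resonance condition Im(Z)=0 gives ω₀ = 1/√(LC).
Step 2 — ω₀ = 1/√(0.0224·4.79e-09) = 9.654e+04 rad/s.
Step 3 — f₀ = ω₀/(2π) = 1.536e+04 Hz.
Step 4 — Series Q: Q = ω₀L/R = 9.654e+04·0.0224/30.9 = 69.98.
Step 5 — 3dB bandwidth: Δω = ω₀/Q = 1379 rad/s; BW = Δω/(2π) = 219.5 Hz.

(a) f₀ = 1.536e+04 Hz  (b) Q = 69.98  (c) BW = 219.5 Hz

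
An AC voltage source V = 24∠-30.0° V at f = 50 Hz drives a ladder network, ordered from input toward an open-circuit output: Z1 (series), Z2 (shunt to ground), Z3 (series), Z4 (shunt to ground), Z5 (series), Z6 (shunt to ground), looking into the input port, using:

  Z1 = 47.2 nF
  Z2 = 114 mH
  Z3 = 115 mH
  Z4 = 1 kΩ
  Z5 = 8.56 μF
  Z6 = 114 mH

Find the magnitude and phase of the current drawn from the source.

Step 1 — Angular frequency: ω = 2π·f = 2π·50 = 314.2 rad/s.
Step 2 — Component impedances:
  Z1: Z = 1/(jωC) = -j/(ω·C) = 0 - j6.744e+04 Ω
  Z2: Z = jωL = j·314.2·0.114 = 0 + j35.81 Ω
  Z3: Z = jωL = j·314.2·0.115 = 0 + j36.13 Ω
  Z4: Z = R = 1000 Ω
  Z5: Z = 1/(jωC) = -j/(ω·C) = 0 - j371.9 Ω
  Z6: Z = jωL = j·314.2·0.114 = 0 + j35.81 Ω
Step 3 — Ladder network (open output): work backward from the far end, alternating series and parallel combinations. Z_in = 2.059 - j6.74e+04 Ω = 6.74e+04∠-90.0° Ω.
Step 4 — Source phasor: V = 24∠-30.0° V = 20.78 - j12 V.
Step 5 — Ohm's law: I = V / Z_total = (20.78 - j12) / (2.059 - j6.74e+04) = 0.0001781 + j0.0003084 A.
Step 6 — Convert to polar: |I| = 0.0003561 A, ∠I = 60.0°.

I = 0.0003561∠60.0° A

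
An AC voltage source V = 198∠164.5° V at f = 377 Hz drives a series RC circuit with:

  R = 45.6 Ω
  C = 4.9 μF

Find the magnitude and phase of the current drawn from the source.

Step 1 — Angular frequency: ω = 2π·f = 2π·377 = 2369 rad/s.
Step 2 — Component impedances:
  R: Z = R = 45.6 Ω
  C: Z = 1/(jωC) = -j/(ω·C) = 0 - j86.16 Ω
Step 3 — Series combination: Z_total = R + C = 45.6 - j86.16 Ω = 97.48∠-62.1° Ω.
Step 4 — Source phasor: V = 198∠164.5° V = -190.8 + j52.91 V.
Step 5 — Ohm's law: I = V / Z_total = (-190.8 + j52.91) / (45.6 - j86.16) = -1.395 - j1.476 A.
Step 6 — Convert to polar: |I| = 2.031 A, ∠I = -133.4°.

I = 2.031∠-133.4° A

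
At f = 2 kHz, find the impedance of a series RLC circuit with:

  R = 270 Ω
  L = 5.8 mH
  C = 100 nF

Step 1 — Angular frequency: ω = 2π·f = 2π·2000 = 1.257e+04 rad/s.
Step 2 — Component impedances:
  R: Z = R = 270 Ω
  L: Z = jωL = j·1.257e+04·0.0058 = 0 + j72.88 Ω
  C: Z = 1/(jωC) = -j/(ω·C) = 0 - j795.8 Ω
Step 3 — Series combination: Z_total = R + L + C = 270 - j722.9 Ω = 771.7∠-69.5° Ω.

Z = 270 - j722.9 Ω = 771.7∠-69.5° Ω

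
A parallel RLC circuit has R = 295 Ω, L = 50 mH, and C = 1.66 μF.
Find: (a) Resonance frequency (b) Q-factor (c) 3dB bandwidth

Step 1 — Resonance: ω₀ = 1/√(LC) = 1/√(0.05·1.66e-06) = 3471 rad/s.
Step 2 — f₀ = ω₀/(2π) = 552.4 Hz.
Step 3 — Parallel Q: Q = R/(ω₀L) = 295/(3471·0.05) = 1.7.
Step 4 — Bandwidth: Δω = ω₀/Q = 2042 rad/s; BW = Δω/(2π) = 325 Hz.

(a) f₀ = 552.4 Hz  (b) Q = 1.7  (c) BW = 325 Hz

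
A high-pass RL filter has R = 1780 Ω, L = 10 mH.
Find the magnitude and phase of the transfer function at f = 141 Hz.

Step 1 — Angular frequency: ω = 2π·141 = 885.9 rad/s.
Step 2 — Transfer function: H(jω) = jωL/(R + jωL).
Step 3 — Numerator jωL = j·8.859; denominator R + jωL = 1780 + j8.859.
Step 4 — H = 2.477e-05 + j0.004977.
Step 5 — Magnitude: |H| = 0.004977 (-46.1 dB); phase: φ = 89.7°.

|H| = 0.004977 (-46.1 dB), φ = 89.7°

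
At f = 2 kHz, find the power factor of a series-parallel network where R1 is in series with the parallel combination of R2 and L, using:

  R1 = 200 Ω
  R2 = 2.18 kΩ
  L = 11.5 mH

Step 1 — Angular frequency: ω = 2π·f = 2π·2000 = 1.257e+04 rad/s.
Step 2 — Component impedances:
  R1: Z = R = 200 Ω
  R2: Z = R = 2180 Ω
  L: Z = jωL = j·1.257e+04·0.0115 = 0 + j144.5 Ω
Step 3 — Parallel branch: R2 || L = 1/(1/R2 + 1/L) = 9.538 + j143.9 Ω.
Step 4 — Series with R1: Z_total = R1 + (R2 || L) = 209.5 + j143.9 Ω = 254.2∠34.5° Ω.
Step 5 — Power factor: PF = cos(φ) = Re(Z)/|Z| = 209.54/254.18 = 0.8244.
Step 6 — Type: Im(Z) = 143.9 ⇒ lagging (phase φ = 34.5°).

PF = 0.8244 (lagging, φ = 34.5°)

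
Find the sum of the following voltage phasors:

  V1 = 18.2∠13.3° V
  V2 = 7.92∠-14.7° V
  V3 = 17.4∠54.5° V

Step 1 — Convert each phasor to rectangular form:
  V1 = 18.2·(cos(13.3°) + j·sin(13.3°)) = 17.71 + j4.187 V
  V2 = 7.92·(cos(-14.7°) + j·sin(-14.7°)) = 7.661 - j2.01 V
  V3 = 17.4·(cos(54.5°) + j·sin(54.5°)) = 10.1 + j14.17 V
Step 2 — Sum components: V_total = 35.48 + j16.34 V.
Step 3 — Convert to polar: |V_total| = 39.06 V, ∠V_total = 24.7°.

V_total = 39.06∠24.7° V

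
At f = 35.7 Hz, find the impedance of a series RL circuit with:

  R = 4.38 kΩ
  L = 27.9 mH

Step 1 — Angular frequency: ω = 2π·f = 2π·35.7 = 224.3 rad/s.
Step 2 — Component impedances:
  R: Z = R = 4380 Ω
  L: Z = jωL = j·224.3·0.0279 = 0 + j6.258 Ω
Step 3 — Series combination: Z_total = R + L = 4380 + j6.258 Ω = 4380∠0.1° Ω.

Z = 4380 + j6.258 Ω = 4380∠0.1° Ω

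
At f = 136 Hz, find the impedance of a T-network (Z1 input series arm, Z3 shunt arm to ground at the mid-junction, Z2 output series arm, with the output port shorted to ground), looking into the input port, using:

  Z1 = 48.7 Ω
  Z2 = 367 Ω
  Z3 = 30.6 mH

Step 1 — Angular frequency: ω = 2π·f = 2π·136 = 854.5 rad/s.
Step 2 — Component impedances:
  Z1: Z = R = 48.7 Ω
  Z2: Z = R = 367 Ω
  Z3: Z = jωL = j·854.5·0.0306 = 0 + j26.15 Ω
Step 3 — With the output port shorted to ground, the output series arm Z2 runs from the junction to ground; the shunt arm Z3 also runs from the junction to ground. They appear in parallel: Z3 || Z2 = 1.854 + j26.02 Ω.
Step 4 — Series with input arm Z1: Z_in = Z1 + (Z3 || Z2) = 50.55 + j26.02 Ω = 56.86∠27.2° Ω.

Z = 50.55 + j26.02 Ω = 56.86∠27.2° Ω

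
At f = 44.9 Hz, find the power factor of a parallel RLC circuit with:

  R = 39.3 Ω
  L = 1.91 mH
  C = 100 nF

Step 1 — Angular frequency: ω = 2π·f = 2π·44.9 = 282.1 rad/s.
Step 2 — Component impedances:
  R: Z = R = 39.3 Ω
  L: Z = jωL = j·282.1·0.00191 = 0 + j0.5388 Ω
  C: Z = 1/(jωC) = -j/(ω·C) = 0 - j3.545e+04 Ω
Step 3 — Parallel combination: 1/Z_total = 1/R + 1/L + 1/C; Z_total = 0.007387 + j0.5387 Ω = 0.5388∠89.2° Ω.
Step 4 — Power factor: PF = cos(φ) = Re(Z)/|Z| = 0.007387/0.5388 = 0.01371.
Step 5 — Type: Im(Z) = 0.5387 ⇒ lagging (phase φ = 89.2°).

PF = 0.01371 (lagging, φ = 89.2°)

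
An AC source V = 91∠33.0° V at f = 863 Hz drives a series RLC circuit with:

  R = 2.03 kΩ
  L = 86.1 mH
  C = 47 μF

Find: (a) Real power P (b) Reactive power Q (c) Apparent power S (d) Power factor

Step 1 — Angular frequency: ω = 2π·f = 2π·863 = 5422 rad/s.
Step 2 — Component impedances:
  R: Z = R = 2030 Ω
  L: Z = jωL = j·5422·0.0861 = 0 + j466.9 Ω
  C: Z = 1/(jωC) = -j/(ω·C) = 0 - j3.924 Ω
Step 3 — Series combination: Z_total = R + L + C = 2030 + j462.9 Ω = 2082∠12.8° Ω.
Step 4 — Source phasor: V = 91∠33.0° V = 76.32 + j49.56 V.
Step 5 — Current: I = V / Z = 0.04103 + j0.01506 A = 0.04371∠20.2° A.
Step 6 — Complex power: S = V·I* = 3.878 + j0.8843 VA.
Step 7 — Real power: P = Re(S) = 3.878 W.
Step 8 — Reactive power: Q = Im(S) = 0.8843 VAR.
Step 9 — Apparent power: |S| = 3.977 VA.
Step 10 — Power factor: PF = P/|S| = 0.975 (lagging).

(a) P = 3.878 W  (b) Q = 0.8843 VAR  (c) S = 3.977 VA  (d) PF = 0.975 (lagging)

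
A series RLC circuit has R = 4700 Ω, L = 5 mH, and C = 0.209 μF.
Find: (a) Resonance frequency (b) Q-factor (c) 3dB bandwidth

Step 1 — Resonance: ω₀ = 1/√(LC) = 1/√(0.005·2.09e-07) = 3.093e+04 rad/s.
Step 2 — f₀ = ω₀/(2π) = 4923 Hz.
Step 3 — Series Q: Q = ω₀L/R = 3.093e+04·0.005/4700 = 0.03291.
Step 4 — Bandwidth: Δω = ω₀/Q = 9.4e+05 rad/s; BW = Δω/(2π) = 1.496e+05 Hz.

(a) f₀ = 4923 Hz  (b) Q = 0.03291  (c) BW = 1.496e+05 Hz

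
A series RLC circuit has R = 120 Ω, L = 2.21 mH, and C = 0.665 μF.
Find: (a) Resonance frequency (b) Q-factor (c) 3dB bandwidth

Step 1 — Resonance: ω₀ = 1/√(LC) = 1/√(0.00221·6.65e-07) = 2.609e+04 rad/s.
Step 2 — f₀ = ω₀/(2π) = 4152 Hz.
Step 3 — Series Q: Q = ω₀L/R = 2.609e+04·0.00221/120 = 0.4804.
Step 4 — Bandwidth: Δω = ω₀/Q = 5.43e+04 rad/s; BW = Δω/(2π) = 8642 Hz.

(a) f₀ = 4152 Hz  (b) Q = 0.4804  (c) BW = 8642 Hz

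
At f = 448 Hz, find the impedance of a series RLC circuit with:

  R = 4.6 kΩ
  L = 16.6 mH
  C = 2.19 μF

Step 1 — Angular frequency: ω = 2π·f = 2π·448 = 2815 rad/s.
Step 2 — Component impedances:
  R: Z = R = 4600 Ω
  L: Z = jωL = j·2815·0.0166 = 0 + j46.73 Ω
  C: Z = 1/(jωC) = -j/(ω·C) = 0 - j162.2 Ω
Step 3 — Series combination: Z_total = R + L + C = 4600 - j115.5 Ω = 4601∠-1.4° Ω.

Z = 4600 - j115.5 Ω = 4601∠-1.4° Ω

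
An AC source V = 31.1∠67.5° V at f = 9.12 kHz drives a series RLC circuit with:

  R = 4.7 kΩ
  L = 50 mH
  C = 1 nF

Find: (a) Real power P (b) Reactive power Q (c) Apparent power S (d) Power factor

Step 1 — Angular frequency: ω = 2π·f = 2π·9120 = 5.73e+04 rad/s.
Step 2 — Component impedances:
  R: Z = R = 4700 Ω
  L: Z = jωL = j·5.73e+04·0.05 = 0 + j2865 Ω
  C: Z = 1/(jωC) = -j/(ω·C) = 0 - j1.745e+04 Ω
Step 3 — Series combination: Z_total = R + L + C = 4700 - j1.459e+04 Ω = 1.532e+04∠-72.1° Ω.
Step 4 — Source phasor: V = 31.1∠67.5° V = 11.9 + j28.73 V.
Step 5 — Current: I = V / Z = -0.001546 + j0.001314 A = 0.002029∠139.6° A.
Step 6 — Complex power: S = V·I* = 0.01936 - j0.06007 VA.
Step 7 — Real power: P = Re(S) = 0.01936 W.
Step 8 — Reactive power: Q = Im(S) = -0.06007 VAR.
Step 9 — Apparent power: |S| = 0.06311 VA.
Step 10 — Power factor: PF = P/|S| = 0.3067 (leading).

(a) P = 0.01936 W  (b) Q = -0.06007 VAR  (c) S = 0.06311 VA  (d) PF = 0.3067 (leading)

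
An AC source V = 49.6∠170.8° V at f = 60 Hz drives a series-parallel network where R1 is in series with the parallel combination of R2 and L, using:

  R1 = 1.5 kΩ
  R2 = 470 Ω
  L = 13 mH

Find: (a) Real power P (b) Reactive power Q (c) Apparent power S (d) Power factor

Step 1 — Angular frequency: ω = 2π·f = 2π·60 = 377 rad/s.
Step 2 — Component impedances:
  R1: Z = R = 1500 Ω
  R2: Z = R = 470 Ω
  L: Z = jωL = j·377·0.013 = 0 + j4.901 Ω
Step 3 — Parallel branch: R2 || L = 1/(1/R2 + 1/L) = 0.0511 + j4.9 Ω.
Step 4 — Series with R1: Z_total = R1 + (R2 || L) = 1500 + j4.9 Ω = 1500∠0.2° Ω.
Step 5 — Source phasor: V = 49.6∠170.8° V = -48.96 + j7.93 V.
Step 6 — Current: I = V / Z = -0.03262 + j0.005393 A = 0.03307∠170.6° A.
Step 7 — Complex power: S = V·I* = 1.64 + j0.005358 VA.
Step 8 — Real power: P = Re(S) = 1.64 W.
Step 9 — Reactive power: Q = Im(S) = 0.005358 VAR.
Step 10 — Apparent power: |S| = 1.64 VA.
Step 11 — Power factor: PF = P/|S| = 1 (lagging).

(a) P = 1.64 W  (b) Q = 0.005358 VAR  (c) S = 1.64 VA  (d) PF = 1 (lagging)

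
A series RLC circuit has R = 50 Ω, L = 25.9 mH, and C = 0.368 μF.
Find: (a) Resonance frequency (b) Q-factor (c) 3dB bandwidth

Step 1 — Resonance: ω₀ = 1/√(LC) = 1/√(0.0259·3.68e-07) = 1.024e+04 rad/s.
Step 2 — f₀ = ω₀/(2π) = 1630 Hz.
Step 3 — Series Q: Q = ω₀L/R = 1.024e+04·0.0259/50 = 5.306.
Step 4 — Bandwidth: Δω = ω₀/Q = 1931 rad/s; BW = Δω/(2π) = 307.2 Hz.

(a) f₀ = 1630 Hz  (b) Q = 5.306  (c) BW = 307.2 Hz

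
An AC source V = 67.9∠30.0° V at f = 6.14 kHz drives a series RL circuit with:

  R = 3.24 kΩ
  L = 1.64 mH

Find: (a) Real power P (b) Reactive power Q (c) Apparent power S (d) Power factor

Step 1 — Angular frequency: ω = 2π·f = 2π·6140 = 3.858e+04 rad/s.
Step 2 — Component impedances:
  R: Z = R = 3240 Ω
  L: Z = jωL = j·3.858e+04·0.00164 = 0 + j63.27 Ω
Step 3 — Series combination: Z_total = R + L = 3240 + j63.27 Ω = 3241∠1.1° Ω.
Step 4 — Source phasor: V = 67.9∠30.0° V = 58.8 + j33.95 V.
Step 5 — Current: I = V / Z = 0.01835 + j0.01012 A = 0.02095∠28.9° A.
Step 6 — Complex power: S = V·I* = 1.422 + j0.02778 VA.
Step 7 — Real power: P = Re(S) = 1.422 W.
Step 8 — Reactive power: Q = Im(S) = 0.02778 VAR.
Step 9 — Apparent power: |S| = 1.423 VA.
Step 10 — Power factor: PF = P/|S| = 0.9998 (lagging).

(a) P = 1.422 W  (b) Q = 0.02778 VAR  (c) S = 1.423 VA  (d) PF = 0.9998 (lagging)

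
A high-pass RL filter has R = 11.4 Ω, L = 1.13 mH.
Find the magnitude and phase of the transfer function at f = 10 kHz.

Step 1 — Angular frequency: ω = 2π·1e+04 = 6.283e+04 rad/s.
Step 2 — Transfer function: H(jω) = jωL/(R + jωL).
Step 3 — Numerator jωL = j·71; denominator R + jωL = 11.4 + j71.
Step 4 — H = 0.9749 + j0.1565.
Step 5 — Magnitude: |H| = 0.9874 (-0.1 dB); phase: φ = 9.1°.

|H| = 0.9874 (-0.1 dB), φ = 9.1°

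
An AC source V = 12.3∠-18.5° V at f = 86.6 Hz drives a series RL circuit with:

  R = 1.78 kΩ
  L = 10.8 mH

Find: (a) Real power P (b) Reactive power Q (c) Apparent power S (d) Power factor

Step 1 — Angular frequency: ω = 2π·f = 2π·86.6 = 544.1 rad/s.
Step 2 — Component impedances:
  R: Z = R = 1780 Ω
  L: Z = jωL = j·544.1·0.0108 = 0 + j5.877 Ω
Step 3 — Series combination: Z_total = R + L = 1780 + j5.877 Ω = 1780∠0.2° Ω.
Step 4 — Source phasor: V = 12.3∠-18.5° V = 11.66 - j3.903 V.
Step 5 — Current: I = V / Z = 0.006546 - j0.002214 A = 0.00691∠-18.7° A.
Step 6 — Complex power: S = V·I* = 0.08499 + j0.0002806 VA.
Step 7 — Real power: P = Re(S) = 0.08499 W.
Step 8 — Reactive power: Q = Im(S) = 0.0002806 VAR.
Step 9 — Apparent power: |S| = 0.08499 VA.
Step 10 — Power factor: PF = P/|S| = 1 (lagging).

(a) P = 0.08499 W  (b) Q = 0.0002806 VAR  (c) S = 0.08499 VA  (d) PF = 1 (lagging)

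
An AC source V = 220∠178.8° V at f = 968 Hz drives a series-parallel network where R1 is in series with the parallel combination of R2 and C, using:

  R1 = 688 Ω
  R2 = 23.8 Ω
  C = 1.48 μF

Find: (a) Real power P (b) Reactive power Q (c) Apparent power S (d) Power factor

Step 1 — Angular frequency: ω = 2π·f = 2π·968 = 6082 rad/s.
Step 2 — Component impedances:
  R1: Z = R = 688 Ω
  R2: Z = R = 23.8 Ω
  C: Z = 1/(jωC) = -j/(ω·C) = 0 - j111.1 Ω
Step 3 — Parallel branch: R2 || C = 1/(1/R2 + 1/C) = 22.76 - j4.875 Ω.
Step 4 — Series with R1: Z_total = R1 + (R2 || C) = 710.8 - j4.875 Ω = 710.8∠-0.4° Ω.
Step 5 — Source phasor: V = 220∠178.8° V = -220 + j4.607 V.
Step 6 — Current: I = V / Z = -0.3095 + j0.004359 A = 0.3095∠179.2° A.
Step 7 — Complex power: S = V·I* = 68.09 - j0.4671 VA.
Step 8 — Real power: P = Re(S) = 68.09 W.
Step 9 — Reactive power: Q = Im(S) = -0.4671 VAR.
Step 10 — Apparent power: |S| = 68.09 VA.
Step 11 — Power factor: PF = P/|S| = 1 (leading).

(a) P = 68.09 W  (b) Q = -0.4671 VAR  (c) S = 68.09 VA  (d) PF = 1 (leading)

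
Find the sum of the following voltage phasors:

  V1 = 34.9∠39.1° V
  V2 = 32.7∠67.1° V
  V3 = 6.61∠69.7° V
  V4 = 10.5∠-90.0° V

Step 1 — Convert each phasor to rectangular form:
  V1 = 34.9·(cos(39.1°) + j·sin(39.1°)) = 27.08 + j22.01 V
  V2 = 32.7·(cos(67.1°) + j·sin(67.1°)) = 12.72 + j30.12 V
  V3 = 6.61·(cos(69.7°) + j·sin(69.7°)) = 2.293 + j6.199 V
  V4 = 10.5·(cos(-90.0°) + j·sin(-90.0°)) = 0 - j10.5 V
Step 2 — Sum components: V_total = 42.1 + j47.83 V.
Step 3 — Convert to polar: |V_total| = 63.72 V, ∠V_total = 48.6°.

V_total = 63.72∠48.6° V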